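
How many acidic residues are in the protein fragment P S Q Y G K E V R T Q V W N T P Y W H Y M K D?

2

The acidic residues are Asp (D) and Glu (E), whose side chains end in a carboxylate group.
Matching residues: E7, D23.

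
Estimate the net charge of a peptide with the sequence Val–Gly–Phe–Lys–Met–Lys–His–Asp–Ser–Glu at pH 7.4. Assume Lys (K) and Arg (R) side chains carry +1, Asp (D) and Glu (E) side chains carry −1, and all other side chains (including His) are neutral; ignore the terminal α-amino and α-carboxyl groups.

Positive (K, R): Lys4, Lys6 → +2.
Negative (D, E): Asp8, Glu10 → −2.
Net charge = (+2) + (−2) = 0.

0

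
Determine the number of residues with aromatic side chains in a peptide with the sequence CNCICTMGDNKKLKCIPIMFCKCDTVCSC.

F, W, and Y each carry an aromatic ring on the side chain.
Matching residues: F20.

1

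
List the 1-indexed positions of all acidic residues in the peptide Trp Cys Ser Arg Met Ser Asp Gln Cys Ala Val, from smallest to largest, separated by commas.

Aspartate (D) and glutamate (E) have carboxylic-acid side chains and are the acidic amino acids.
Matching residues: Asp7.

7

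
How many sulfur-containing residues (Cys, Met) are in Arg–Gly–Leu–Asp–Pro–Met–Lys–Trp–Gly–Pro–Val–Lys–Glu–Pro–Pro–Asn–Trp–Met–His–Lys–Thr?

2

Matching residues: Met6, Met18.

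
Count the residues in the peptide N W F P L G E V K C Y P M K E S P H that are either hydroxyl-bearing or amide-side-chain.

3

Hydroxyl-bearing: S, T, Y. Amide-side-chain: N, Q.
Hydroxyl-bearing residues here: Y11, S16 (2).
Amide-side-chain residues here: N1 (1).
The two groups share no amino acid, so total = 2 + 1 = 3.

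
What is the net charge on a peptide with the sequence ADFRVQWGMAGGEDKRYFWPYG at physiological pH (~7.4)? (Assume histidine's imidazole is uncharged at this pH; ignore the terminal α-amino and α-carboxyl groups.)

0

At pH ~7.4 the Lys and Arg side chains are protonated (+1), the Asp and Glu side chains are deprotonated (−1), and with His taken as neutral all other side chains carry no charge.
Positive (K, R): R4, K15, R16 → +3.
Negative (D, E): D2, E13, D14 → −3.
Net charge = (+3) + (−3) = 0.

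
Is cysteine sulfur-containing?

The sulfur-bearing residues are cysteine (–SH) and methionine (–S–CH₃).
Cysteine is in this group.

Yes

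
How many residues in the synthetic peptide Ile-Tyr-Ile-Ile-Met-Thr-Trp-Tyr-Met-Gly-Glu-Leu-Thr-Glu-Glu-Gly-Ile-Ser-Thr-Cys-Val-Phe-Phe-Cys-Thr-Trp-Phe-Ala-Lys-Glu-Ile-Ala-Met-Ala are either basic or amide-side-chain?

1

Basic: H, K, R. Amide-side-chain: N, Q.
Basic residues here: Lys29 (1).
Amide-side-chain residues here: none (0).
The two groups share no amino acid, so total = 1 + 0 = 1.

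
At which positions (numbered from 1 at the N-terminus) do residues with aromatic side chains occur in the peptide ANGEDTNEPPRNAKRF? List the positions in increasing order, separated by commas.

The aromatic amino acids are Phe (F, benzyl), Trp (W, indole), and Tyr (Y, phenol).
Matching residues: F16.

16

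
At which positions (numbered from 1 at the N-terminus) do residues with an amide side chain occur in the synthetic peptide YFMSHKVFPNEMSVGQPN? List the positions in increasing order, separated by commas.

10, 16, 18

Only N (asparagine) and Q (glutamine) carry a side-chain carboxamide.
Matching residues: N10, Q16, N18.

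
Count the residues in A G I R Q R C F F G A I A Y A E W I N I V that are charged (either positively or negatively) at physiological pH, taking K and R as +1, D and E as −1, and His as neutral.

3

Charged side chains at pH ~7.4: K, R (positive); D, E (negative).
Matching residues: R4, R6, E16.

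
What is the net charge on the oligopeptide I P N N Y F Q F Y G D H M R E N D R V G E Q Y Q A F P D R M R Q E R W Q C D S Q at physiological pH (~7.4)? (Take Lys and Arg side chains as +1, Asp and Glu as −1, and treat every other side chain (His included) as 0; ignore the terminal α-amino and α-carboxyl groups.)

-2

Positive (K, R): R14, R18, R29, R31, R34 → +5.
Negative (D, E): D11, E15, D17, E21, D28, E33, D38 → −7.
Net charge = (+5) + (−7) = −2.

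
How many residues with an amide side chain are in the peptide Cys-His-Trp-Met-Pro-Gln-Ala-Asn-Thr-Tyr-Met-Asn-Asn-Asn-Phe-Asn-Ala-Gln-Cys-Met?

Only N (asparagine) and Q (glutamine) carry a side-chain carboxamide.
Matching residues: Gln6, Asn8, Asn12, Asn13, Asn14, Asn16, Gln18.

7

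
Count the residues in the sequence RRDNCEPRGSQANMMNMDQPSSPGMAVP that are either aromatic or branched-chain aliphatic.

Aromatic: F, W, Y. Branched-chain aliphatic: I, L, V.
Aromatic residues here: none (0).
Branched-chain aliphatic residues here: V27 (1).
The two groups share no amino acid, so total = 0 + 1 = 1.

1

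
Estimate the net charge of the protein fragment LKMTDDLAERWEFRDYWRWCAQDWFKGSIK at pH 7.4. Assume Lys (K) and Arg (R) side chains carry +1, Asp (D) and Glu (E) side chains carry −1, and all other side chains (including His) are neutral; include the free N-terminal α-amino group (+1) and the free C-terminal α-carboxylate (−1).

0

Positive (K, R): K2, R10, R14, R18, K26, K30 → +6.
Negative (D, E): D5, D6, E9, E12, D15, D23 → −6.
The N-terminus (+1) and C-terminus (−1) cancel.
Net charge = (+6) + (−6) = 0.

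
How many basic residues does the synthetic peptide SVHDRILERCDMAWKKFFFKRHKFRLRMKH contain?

Lysine (K), arginine (R), and histidine (H) have basic, nitrogen-containing side chains.
Matching residues: H3, R5, R9, K15, K16, K20, R21, H22, K23, R25, R27, K29, H30.

13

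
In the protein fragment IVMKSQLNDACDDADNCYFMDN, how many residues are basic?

Lysine (K), arginine (R), and histidine (H) have basic, nitrogen-containing side chains.
Matching residues: K4.

1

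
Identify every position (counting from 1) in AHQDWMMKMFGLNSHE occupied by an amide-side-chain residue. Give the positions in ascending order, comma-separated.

3, 13

Only N (asparagine) and Q (glutamine) carry a side-chain carboxamide.
Matching residues: Q3, N13.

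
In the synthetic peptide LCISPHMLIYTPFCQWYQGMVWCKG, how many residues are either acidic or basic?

Acidic: D, E. Basic: H, K, R.
Acidic residues here: none (0).
Basic residues here: H6, K24 (2).
The two groups share no amino acid, so total = 0 + 2 = 2.

2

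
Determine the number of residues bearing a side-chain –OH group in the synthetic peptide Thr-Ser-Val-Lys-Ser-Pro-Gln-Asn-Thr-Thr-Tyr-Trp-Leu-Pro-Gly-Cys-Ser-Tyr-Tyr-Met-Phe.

S, T, and Y are the three residues with a side-chain hydroxyl.
Matching residues: Thr1, Ser2, Ser5, Thr9, Thr10, Tyr11, Ser17, Tyr18, Tyr19.

9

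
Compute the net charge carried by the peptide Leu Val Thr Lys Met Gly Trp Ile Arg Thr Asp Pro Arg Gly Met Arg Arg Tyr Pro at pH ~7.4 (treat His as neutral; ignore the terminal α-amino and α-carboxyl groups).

The side chains ionized at physiological pH are Lys/Arg (+1) and Asp/Glu (−1); with His treated as neutral, nothing else contributes.
Positive (K, R): Lys4, Arg9, Arg13, Arg16, Arg17 → +5.
Negative (D, E): Asp11 → −1.
Net charge = (+5) + (−1) = +4.

+4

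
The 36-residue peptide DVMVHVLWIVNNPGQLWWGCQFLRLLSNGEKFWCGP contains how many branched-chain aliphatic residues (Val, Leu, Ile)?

10

Matching residues: V2, V4, V6, L7, I9, V10, L16, L23, L25, L26.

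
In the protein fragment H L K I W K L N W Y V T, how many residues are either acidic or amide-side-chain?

1

Acidic: D, E. Amide-side-chain: N, Q.
Acidic residues here: none (0).
Amide-side-chain residues here: N8 (1).
The two groups share no amino acid, so total = 0 + 1 = 1.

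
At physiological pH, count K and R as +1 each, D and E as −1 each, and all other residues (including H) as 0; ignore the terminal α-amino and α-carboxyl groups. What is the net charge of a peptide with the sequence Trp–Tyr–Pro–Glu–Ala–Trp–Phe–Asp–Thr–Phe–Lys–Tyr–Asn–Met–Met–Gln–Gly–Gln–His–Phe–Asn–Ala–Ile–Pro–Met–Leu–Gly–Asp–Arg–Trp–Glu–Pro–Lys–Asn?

Positive (K, R): Lys11, Arg29, Lys33 → +3.
Negative (D, E): Glu4, Asp8, Asp28, Glu31 → −4.
Net charge = (+3) + (−4) = −1.

-1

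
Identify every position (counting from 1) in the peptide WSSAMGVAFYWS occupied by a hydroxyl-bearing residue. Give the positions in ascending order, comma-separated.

S, T, and Y are the three residues with a side-chain hydroxyl.
Matching residues: S2, S3, Y10, S12.

2, 3, 10, 12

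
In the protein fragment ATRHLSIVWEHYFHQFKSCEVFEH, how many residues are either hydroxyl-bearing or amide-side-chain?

5

Hydroxyl-bearing: S, T, Y. Amide-side-chain: N, Q.
Hydroxyl-bearing residues here: T2, S6, Y12, S18 (4).
Amide-side-chain residues here: Q15 (1).
The two groups share no amino acid, so total = 4 + 1 = 5.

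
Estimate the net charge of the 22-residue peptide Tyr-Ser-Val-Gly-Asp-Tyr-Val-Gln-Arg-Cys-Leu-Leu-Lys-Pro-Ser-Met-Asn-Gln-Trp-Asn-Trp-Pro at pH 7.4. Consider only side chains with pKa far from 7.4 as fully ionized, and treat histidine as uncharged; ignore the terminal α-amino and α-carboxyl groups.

At pH ~7.4 the Lys and Arg side chains are protonated (+1), the Asp and Glu side chains are deprotonated (−1), and with His taken as neutral all other side chains carry no charge.
Positive (K, R): Arg9, Lys13 → +2.
Negative (D, E): Asp5 → −1.
Net charge = (+2) + (−1) = +1.

+1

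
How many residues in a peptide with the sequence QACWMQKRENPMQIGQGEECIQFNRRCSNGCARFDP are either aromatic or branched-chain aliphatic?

5

Aromatic: F, W, Y. Branched-chain aliphatic: I, L, V.
Aromatic residues here: W4, F23, F34 (3).
Branched-chain aliphatic residues here: I14, I21 (2).
The two groups share no amino acid, so total = 3 + 2 = 5.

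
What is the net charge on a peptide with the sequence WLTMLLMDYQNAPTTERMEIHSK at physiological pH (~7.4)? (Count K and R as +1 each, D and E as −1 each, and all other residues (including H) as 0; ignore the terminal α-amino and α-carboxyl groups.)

-1

Positive (K, R): R17, K23 → +2.
Negative (D, E): D8, E16, E19 → −3.
Net charge = (+2) + (−3) = −1.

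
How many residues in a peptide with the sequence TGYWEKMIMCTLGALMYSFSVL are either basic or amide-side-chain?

1

Basic: H, K, R. Amide-side-chain: N, Q.
Basic residues here: K6 (1).
Amide-side-chain residues here: none (0).
The two groups share no amino acid, so total = 1 + 0 = 1.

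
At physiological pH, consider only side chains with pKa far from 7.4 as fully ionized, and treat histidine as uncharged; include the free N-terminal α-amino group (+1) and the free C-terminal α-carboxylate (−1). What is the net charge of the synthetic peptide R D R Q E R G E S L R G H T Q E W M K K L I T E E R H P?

Near pH 7.4, K and R contribute +1 each, D and E contribute −1 each, and every other side chain (His included, as stated) is uncharged.
Positive (K, R): R1, R3, R6, R11, K19, K20, R26 → +7.
Negative (D, E): D2, E5, E8, E16, E24, E25 → −6.
The N-terminus (+1) and C-terminus (−1) cancel.
Net charge = (+7) + (−6) = +1.

+1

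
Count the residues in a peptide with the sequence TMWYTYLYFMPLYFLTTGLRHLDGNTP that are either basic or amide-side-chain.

Basic: H, K, R. Amide-side-chain: N, Q.
Basic residues here: R20, H21 (2).
Amide-side-chain residues here: N25 (1).
The two groups share no amino acid, so total = 2 + 1 = 3.

3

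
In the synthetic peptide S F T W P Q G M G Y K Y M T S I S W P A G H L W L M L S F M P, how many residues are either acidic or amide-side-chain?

Acidic: D, E. Amide-side-chain: N, Q.
Acidic residues here: none (0).
Amide-side-chain residues here: Q6 (1).
The two groups share no amino acid, so total = 0 + 1 = 1.

1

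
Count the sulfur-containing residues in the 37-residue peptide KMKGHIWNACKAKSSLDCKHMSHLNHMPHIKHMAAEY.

The sulfur-bearing residues are cysteine (–SH) and methionine (–S–CH₃).
Matching residues: M2, C10, C18, M21, M27, M33.

6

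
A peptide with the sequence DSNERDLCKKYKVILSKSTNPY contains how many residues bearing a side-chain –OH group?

6

Serine (S), threonine (T), and tyrosine (Y) each carry a hydroxyl group on the side chain.
Matching residues: S2, Y11, S16, S18, T19, Y22.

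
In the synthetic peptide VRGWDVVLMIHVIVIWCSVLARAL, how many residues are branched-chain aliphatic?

Valine (V), leucine (L), and isoleucine (I) are the branched-chain amino acids.
Matching residues: V1, V6, V7, L8, I10, V12, I13, V14, I15, V19, L20, L24.

12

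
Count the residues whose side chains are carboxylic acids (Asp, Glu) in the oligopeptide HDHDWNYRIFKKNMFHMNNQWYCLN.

2

Matching residues: D2, D4.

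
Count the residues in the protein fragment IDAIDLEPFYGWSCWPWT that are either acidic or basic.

3

Acidic: D, E. Basic: H, K, R.
Acidic residues here: D2, D5, E7 (3).
Basic residues here: none (0).
The two groups share no amino acid, so total = 3 + 0 = 3.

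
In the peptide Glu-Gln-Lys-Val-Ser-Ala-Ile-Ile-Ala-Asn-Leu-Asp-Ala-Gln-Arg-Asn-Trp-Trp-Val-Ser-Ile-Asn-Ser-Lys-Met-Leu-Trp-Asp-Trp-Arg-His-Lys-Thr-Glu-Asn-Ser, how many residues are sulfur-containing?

1

Only Cys (C) and Met (M) have a sulfur atom in the side chain.
Matching residues: Met25.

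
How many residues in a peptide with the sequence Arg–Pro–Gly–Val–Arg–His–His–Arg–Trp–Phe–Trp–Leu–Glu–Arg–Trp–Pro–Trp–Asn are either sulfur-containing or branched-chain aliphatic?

Sulfur-containing: C, M. Branched-chain aliphatic: I, L, V.
Sulfur-containing residues here: none (0).
Branched-chain aliphatic residues here: Val4, Leu12 (2).
The two groups share no amino acid, so total = 0 + 2 = 2.

2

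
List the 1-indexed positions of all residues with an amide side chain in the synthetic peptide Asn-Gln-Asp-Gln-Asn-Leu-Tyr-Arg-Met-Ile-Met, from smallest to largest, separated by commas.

The amide-side-chain residues are Asn (N) and Gln (Q).
Matching residues: Asn1, Gln2, Gln4, Asn5.

1, 2, 4, 5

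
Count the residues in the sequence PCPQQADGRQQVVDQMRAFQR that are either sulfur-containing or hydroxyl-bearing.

2

Sulfur-containing: C, M. Hydroxyl-bearing: S, T, Y.
Sulfur-containing residues here: C2, M16 (2).
Hydroxyl-bearing residues here: none (0).
The two groups share no amino acid, so total = 2 + 0 = 2.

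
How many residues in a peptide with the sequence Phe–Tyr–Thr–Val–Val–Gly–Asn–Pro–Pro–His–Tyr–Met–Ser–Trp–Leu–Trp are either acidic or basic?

1

Acidic: D, E. Basic: H, K, R.
Acidic residues here: none (0).
Basic residues here: His10 (1).
The two groups share no amino acid, so total = 0 + 1 = 1.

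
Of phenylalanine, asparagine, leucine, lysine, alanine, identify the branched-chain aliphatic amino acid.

V, L, and I make up the branched-chain aliphatic group.
Of the listed options, only leucine belongs to this group.

leucine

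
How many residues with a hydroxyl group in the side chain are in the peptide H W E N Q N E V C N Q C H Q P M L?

0

S, T, and Y are the three residues with a side-chain hydroxyl.
None of the 17 residues belong to this group.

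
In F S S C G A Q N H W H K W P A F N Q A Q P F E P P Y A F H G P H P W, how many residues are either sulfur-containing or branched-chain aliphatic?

Sulfur-containing: C, M. Branched-chain aliphatic: I, L, V.
Sulfur-containing residues here: C4 (1).
Branched-chain aliphatic residues here: none (0).
The two groups share no amino acid, so total = 1 + 0 = 1.

1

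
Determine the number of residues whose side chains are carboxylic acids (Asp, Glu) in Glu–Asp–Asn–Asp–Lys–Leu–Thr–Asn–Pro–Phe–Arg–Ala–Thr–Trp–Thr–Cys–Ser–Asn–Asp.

Matching residues: Glu1, Asp2, Asp4, Asp19.

4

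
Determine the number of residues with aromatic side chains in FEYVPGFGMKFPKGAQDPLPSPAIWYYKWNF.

F, W, and Y each carry an aromatic ring on the side chain.
Matching residues: F1, Y3, F7, F11, W25, Y26, Y27, W29, F31.

9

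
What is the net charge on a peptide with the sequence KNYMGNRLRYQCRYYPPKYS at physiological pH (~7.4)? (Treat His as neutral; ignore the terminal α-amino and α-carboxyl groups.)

+5

At pH ~7.4 the Lys and Arg side chains are protonated (+1), the Asp and Glu side chains are deprotonated (−1), and with His taken as neutral all other side chains carry no charge.
Positive (K, R): K1, R7, R9, R13, K18 → +5.
Negative (D, E): none → −0.
Net charge = (+5) + (−0) = +5.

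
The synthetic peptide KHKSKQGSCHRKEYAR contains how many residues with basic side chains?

The basic amino acids are Lys (K), Arg (R), and His (H).
Matching residues: K1, H2, K3, K5, H10, R11, K12, R16.

8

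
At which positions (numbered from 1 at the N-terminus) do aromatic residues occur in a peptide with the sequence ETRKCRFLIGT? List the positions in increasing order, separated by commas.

7

Phenylalanine (F), tryptophan (W), and tyrosine (Y) have aromatic ring side chains.
Matching residues: F7.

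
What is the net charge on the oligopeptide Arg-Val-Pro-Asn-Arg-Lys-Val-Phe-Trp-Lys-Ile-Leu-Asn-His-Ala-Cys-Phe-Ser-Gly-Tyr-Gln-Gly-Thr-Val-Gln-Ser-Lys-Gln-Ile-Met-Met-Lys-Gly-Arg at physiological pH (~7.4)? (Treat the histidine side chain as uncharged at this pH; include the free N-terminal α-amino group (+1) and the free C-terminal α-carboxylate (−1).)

Near pH 7.4, K and R contribute +1 each, D and E contribute −1 each, and every other side chain (His included, as stated) is uncharged.
Positive (K, R): Arg1, Arg5, Lys6, Lys10, Lys27, Lys32, Arg34 → +7.
Negative (D, E): none → −0.
The N-terminus (+1) and C-terminus (−1) cancel.
Net charge = (+7) + (−0) = +7.

+7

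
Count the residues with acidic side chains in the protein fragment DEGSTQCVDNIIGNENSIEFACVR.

The acidic residues are Asp (D) and Glu (E), whose side chains end in a carboxylate group.
Matching residues: D1, E2, D9, E15, E19.

5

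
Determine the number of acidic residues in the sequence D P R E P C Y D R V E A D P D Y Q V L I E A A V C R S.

The acidic residues are Asp (D) and Glu (E), whose side chains end in a carboxylate group.
Matching residues: D1, E4, D8, E11, D13, D15, E21.

7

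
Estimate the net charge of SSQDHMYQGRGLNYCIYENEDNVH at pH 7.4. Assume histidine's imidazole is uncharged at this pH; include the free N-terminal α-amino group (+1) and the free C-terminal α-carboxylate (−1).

At pH ~7.4 the Lys and Arg side chains are protonated (+1), the Asp and Glu side chains are deprotonated (−1), and with His taken as neutral all other side chains carry no charge.
Positive (K, R): R10 → +1.
Negative (D, E): D4, E18, E20, D21 → −4.
The N-terminus (+1) and C-terminus (−1) cancel.
Net charge = (+1) + (−4) = −3.

-3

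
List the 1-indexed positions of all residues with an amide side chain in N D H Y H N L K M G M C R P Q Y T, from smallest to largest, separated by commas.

1, 6, 15

Asparagine (N) and glutamine (Q) have uncharged amide side chains.
Matching residues: N1, N6, Q15.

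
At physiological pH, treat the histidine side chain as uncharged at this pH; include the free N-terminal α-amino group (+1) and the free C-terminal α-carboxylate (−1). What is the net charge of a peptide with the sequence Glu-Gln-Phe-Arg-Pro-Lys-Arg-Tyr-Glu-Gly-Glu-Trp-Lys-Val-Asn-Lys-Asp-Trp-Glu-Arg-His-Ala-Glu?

0

At pH ~7.4 the Lys and Arg side chains are protonated (+1), the Asp and Glu side chains are deprotonated (−1), and with His taken as neutral all other side chains carry no charge.
Positive (K, R): Arg4, Lys6, Arg7, Lys13, Lys16, Arg20 → +6.
Negative (D, E): Glu1, Glu9, Glu11, Asp17, Glu19, Glu23 → −6.
The N-terminus (+1) and C-terminus (−1) cancel.
Net charge = (+6) + (−6) = 0.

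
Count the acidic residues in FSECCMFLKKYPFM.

The acidic residues are Asp (D) and Glu (E), whose side chains end in a carboxylate group.
Matching residues: E3.

1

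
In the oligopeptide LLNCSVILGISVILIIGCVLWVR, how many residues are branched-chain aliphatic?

The BCAAs are Val, Leu, and Ile — aliphatic side chains with a branch point.
Matching residues: L1, L2, V6, I7, L8, I10, V12, I13, L14, I15, I16, V19, L20, V22.

14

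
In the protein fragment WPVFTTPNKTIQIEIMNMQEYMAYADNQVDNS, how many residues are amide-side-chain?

7

Asparagine (N) and glutamine (Q) have uncharged amide side chains.
Matching residues: N8, Q12, N17, Q19, N27, Q28, N31.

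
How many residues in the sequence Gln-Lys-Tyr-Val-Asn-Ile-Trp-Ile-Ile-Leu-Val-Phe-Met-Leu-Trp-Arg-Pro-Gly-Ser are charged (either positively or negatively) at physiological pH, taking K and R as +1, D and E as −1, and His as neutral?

Charged side chains at pH ~7.4: K, R (positive); D, E (negative).
Matching residues: Lys2, Arg16.

2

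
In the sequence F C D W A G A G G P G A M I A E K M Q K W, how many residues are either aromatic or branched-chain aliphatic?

Aromatic: F, W, Y. Branched-chain aliphatic: I, L, V.
Aromatic residues here: F1, W4, W21 (3).
Branched-chain aliphatic residues here: I14 (1).
The two groups share no amino acid, so total = 3 + 1 = 4.

4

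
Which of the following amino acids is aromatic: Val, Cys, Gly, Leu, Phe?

Phenylalanine (F), tryptophan (W), and tyrosine (Y) have aromatic ring side chains.
Of the listed options, only Phe belongs to this group.

Phe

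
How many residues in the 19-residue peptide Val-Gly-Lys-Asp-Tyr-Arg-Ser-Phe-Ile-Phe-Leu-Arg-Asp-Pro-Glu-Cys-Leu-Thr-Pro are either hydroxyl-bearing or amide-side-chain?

Hydroxyl-bearing: S, T, Y. Amide-side-chain: N, Q.
Hydroxyl-bearing residues here: Tyr5, Ser7, Thr18 (3).
Amide-side-chain residues here: none (0).
The two groups share no amino acid, so total = 3 + 0 = 3.

3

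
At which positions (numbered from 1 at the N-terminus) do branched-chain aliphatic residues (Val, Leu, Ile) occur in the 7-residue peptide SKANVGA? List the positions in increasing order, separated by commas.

5

Matching residues: V5.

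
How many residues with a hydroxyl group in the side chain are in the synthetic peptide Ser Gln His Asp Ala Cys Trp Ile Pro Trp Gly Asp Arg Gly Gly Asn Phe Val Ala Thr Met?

2

S, T, and Y are the three residues with a side-chain hydroxyl.
Matching residues: Ser1, Thr20.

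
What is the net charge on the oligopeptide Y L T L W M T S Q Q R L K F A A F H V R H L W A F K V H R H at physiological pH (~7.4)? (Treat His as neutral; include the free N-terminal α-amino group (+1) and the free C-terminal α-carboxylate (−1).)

+5

Near pH 7.4, K and R contribute +1 each, D and E contribute −1 each, and every other side chain (His included, as stated) is uncharged.
Positive (K, R): R11, K13, R20, K26, R29 → +5.
Negative (D, E): none → −0.
The N-terminus (+1) and C-terminus (−1) cancel.
Net charge = (+5) + (−0) = +5.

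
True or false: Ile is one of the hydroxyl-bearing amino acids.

False

S, T, and Y are the three residues with a side-chain hydroxyl.
Isoleucine is not in this group.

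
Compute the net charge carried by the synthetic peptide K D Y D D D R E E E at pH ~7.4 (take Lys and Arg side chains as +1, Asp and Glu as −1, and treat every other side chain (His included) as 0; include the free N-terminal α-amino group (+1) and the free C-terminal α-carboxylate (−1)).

-5

Positive (K, R): K1, R7 → +2.
Negative (D, E): D2, D4, D5, D6, E8, E9, E10 → −7.
The N-terminus (+1) and C-terminus (−1) cancel.
Net charge = (+2) + (−7) = −5.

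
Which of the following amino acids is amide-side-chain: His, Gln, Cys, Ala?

Only N (asparagine) and Q (glutamine) carry a side-chain carboxamide.
Of the listed options, only Gln belongs to this group.

Gln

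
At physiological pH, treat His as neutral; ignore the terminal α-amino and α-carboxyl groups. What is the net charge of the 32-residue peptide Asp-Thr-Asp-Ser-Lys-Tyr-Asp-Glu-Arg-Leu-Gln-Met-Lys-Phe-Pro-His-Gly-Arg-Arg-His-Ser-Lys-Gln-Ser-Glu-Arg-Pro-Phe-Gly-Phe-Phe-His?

+2

The side chains ionized at physiological pH are Lys/Arg (+1) and Asp/Glu (−1); with His treated as neutral, nothing else contributes.
Positive (K, R): Lys5, Arg9, Lys13, Arg18, Arg19, Lys22, Arg26 → +7.
Negative (D, E): Asp1, Asp3, Asp7, Glu8, Glu25 → −5.
Net charge = (+7) + (−5) = +2.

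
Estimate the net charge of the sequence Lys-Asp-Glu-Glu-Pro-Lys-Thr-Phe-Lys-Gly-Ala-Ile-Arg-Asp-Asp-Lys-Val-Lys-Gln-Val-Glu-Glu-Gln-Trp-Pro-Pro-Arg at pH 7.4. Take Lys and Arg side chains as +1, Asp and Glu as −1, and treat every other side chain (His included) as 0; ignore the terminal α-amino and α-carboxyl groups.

Positive (K, R): Lys1, Lys6, Lys9, Arg13, Lys16, Lys18, Arg27 → +7.
Negative (D, E): Asp2, Glu3, Glu4, Asp14, Asp15, Glu21, Glu22 → −7.
Net charge = (+7) + (−7) = 0.

0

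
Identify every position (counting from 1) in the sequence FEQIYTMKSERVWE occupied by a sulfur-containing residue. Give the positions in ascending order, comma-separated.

Cysteine (C, thiol) and methionine (M, thioether) are the two sulfur-containing amino acids.
Matching residues: M7.

7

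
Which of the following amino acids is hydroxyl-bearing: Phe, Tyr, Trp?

The –OH-bearing residues are Ser, Thr (aliphatic alcohols), and Tyr (phenol).
Of the listed options, only Tyr belongs to this group.

Tyr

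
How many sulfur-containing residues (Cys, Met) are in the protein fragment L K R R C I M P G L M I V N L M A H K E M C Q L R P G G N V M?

7

Matching residues: C5, M7, M11, M16, M21, C22, M31.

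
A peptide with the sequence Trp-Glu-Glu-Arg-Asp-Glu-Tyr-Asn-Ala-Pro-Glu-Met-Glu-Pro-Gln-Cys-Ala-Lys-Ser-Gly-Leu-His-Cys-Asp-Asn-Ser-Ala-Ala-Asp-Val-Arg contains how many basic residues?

Lysine (K), arginine (R), and histidine (H) have basic, nitrogen-containing side chains.
Matching residues: Arg4, Lys18, His22, Arg31.

4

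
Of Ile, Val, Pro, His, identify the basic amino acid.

The basic amino acids are Lys (K), Arg (R), and His (H).
Of the listed options, only His belongs to this group.

His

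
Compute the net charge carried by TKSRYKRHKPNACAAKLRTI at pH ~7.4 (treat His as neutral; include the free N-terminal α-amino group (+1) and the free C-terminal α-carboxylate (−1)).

+7

Near pH 7.4, K and R contribute +1 each, D and E contribute −1 each, and every other side chain (His included, as stated) is uncharged.
Positive (K, R): K2, R4, K6, R7, K9, K16, R18 → +7.
Negative (D, E): none → −0.
The N-terminus (+1) and C-terminus (−1) cancel.
Net charge = (+7) + (−0) = +7.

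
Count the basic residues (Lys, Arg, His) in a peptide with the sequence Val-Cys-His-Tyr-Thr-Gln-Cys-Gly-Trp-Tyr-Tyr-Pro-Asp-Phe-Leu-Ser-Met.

1

Matching residues: His3.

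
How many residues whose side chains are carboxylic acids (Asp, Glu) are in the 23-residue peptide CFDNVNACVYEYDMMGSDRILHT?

Matching residues: D3, E11, D13, D18.

4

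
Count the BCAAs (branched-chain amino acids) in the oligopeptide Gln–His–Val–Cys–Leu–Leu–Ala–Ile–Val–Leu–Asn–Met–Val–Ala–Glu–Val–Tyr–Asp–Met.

8

V, L, and I make up the branched-chain aliphatic group.
Matching residues: Val3, Leu5, Leu6, Ile8, Val9, Leu10, Val13, Val16.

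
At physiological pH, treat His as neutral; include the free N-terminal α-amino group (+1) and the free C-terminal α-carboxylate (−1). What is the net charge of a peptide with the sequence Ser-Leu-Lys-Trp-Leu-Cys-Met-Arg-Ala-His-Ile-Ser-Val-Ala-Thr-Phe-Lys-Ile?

The side chains ionized at physiological pH are Lys/Arg (+1) and Asp/Glu (−1); with His treated as neutral, nothing else contributes.
Positive (K, R): Lys3, Arg8, Lys17 → +3.
Negative (D, E): none → −0.
The N-terminus (+1) and C-terminus (−1) cancel.
Net charge = (+3) + (−0) = +3.

+3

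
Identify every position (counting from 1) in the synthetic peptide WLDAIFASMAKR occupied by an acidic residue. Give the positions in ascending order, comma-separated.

Matching residues: D3.

3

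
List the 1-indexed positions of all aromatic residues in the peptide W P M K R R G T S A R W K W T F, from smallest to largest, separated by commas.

F, W, and Y each carry an aromatic ring on the side chain.
Matching residues: W1, W12, W14, F16.

1, 12, 14, 16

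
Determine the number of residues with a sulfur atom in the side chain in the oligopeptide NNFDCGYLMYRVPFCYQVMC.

The sulfur-bearing residues are cysteine (–SH) and methionine (–S–CH₃).
Matching residues: C5, M9, C15, M19, C20.

5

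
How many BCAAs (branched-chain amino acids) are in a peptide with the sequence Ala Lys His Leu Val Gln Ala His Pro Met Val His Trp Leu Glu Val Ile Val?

7

V, L, and I make up the branched-chain aliphatic group.
Matching residues: Leu4, Val5, Val11, Leu14, Val16, Ile17, Val18.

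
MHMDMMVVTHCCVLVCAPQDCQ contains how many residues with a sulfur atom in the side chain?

Cysteine (C, thiol) and methionine (M, thioether) are the two sulfur-containing amino acids.
Matching residues: M1, M3, M5, M6, C11, C12, C16, C21.

8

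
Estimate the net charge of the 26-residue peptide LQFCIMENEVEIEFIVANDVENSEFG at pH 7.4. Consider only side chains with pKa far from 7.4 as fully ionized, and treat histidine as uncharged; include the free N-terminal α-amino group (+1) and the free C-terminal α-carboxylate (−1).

At pH ~7.4 the Lys and Arg side chains are protonated (+1), the Asp and Glu side chains are deprotonated (−1), and with His taken as neutral all other side chains carry no charge.
Positive (K, R): none → +0.
Negative (D, E): E7, E9, E11, E13, D19, E21, E24 → −7.
The N-terminus (+1) and C-terminus (−1) cancel.
Net charge = (+0) + (−7) = −7.

-7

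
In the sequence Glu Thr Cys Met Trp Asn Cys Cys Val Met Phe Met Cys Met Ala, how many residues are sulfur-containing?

The sulfur-bearing residues are cysteine (–SH) and methionine (–S–CH₃).
Matching residues: Cys3, Met4, Cys7, Cys8, Met10, Met12, Cys13, Met14.

8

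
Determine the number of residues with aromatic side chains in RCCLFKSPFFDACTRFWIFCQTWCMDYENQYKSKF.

F, W, and Y each carry an aromatic ring on the side chain.
Matching residues: F5, F9, F10, F16, W17, F19, W23, Y27, Y31, F35.

10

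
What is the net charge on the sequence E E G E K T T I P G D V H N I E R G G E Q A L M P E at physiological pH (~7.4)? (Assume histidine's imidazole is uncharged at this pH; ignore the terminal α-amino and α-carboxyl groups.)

Near pH 7.4, K and R contribute +1 each, D and E contribute −1 each, and every other side chain (His included, as stated) is uncharged.
Positive (K, R): K5, R17 → +2.
Negative (D, E): E1, E2, E4, D11, E16, E20, E26 → −7.
Net charge = (+2) + (−7) = −5.

-5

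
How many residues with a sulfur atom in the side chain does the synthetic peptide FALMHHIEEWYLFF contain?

The sulfur-bearing residues are cysteine (–SH) and methionine (–S–CH₃).
Matching residues: M4.

1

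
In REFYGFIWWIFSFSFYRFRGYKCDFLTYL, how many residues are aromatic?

13

The aromatic amino acids are Phe (F, benzyl), Trp (W, indole), and Tyr (Y, phenol).
Matching residues: F3, Y4, F6, W8, W9, F11, F13, F15, Y16, F18, Y21, F25, Y28.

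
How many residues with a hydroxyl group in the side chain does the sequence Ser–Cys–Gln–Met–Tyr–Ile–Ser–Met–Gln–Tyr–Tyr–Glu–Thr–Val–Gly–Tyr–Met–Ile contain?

7

Serine (S), threonine (T), and tyrosine (Y) each carry a hydroxyl group on the side chain.
Matching residues: Ser1, Tyr5, Ser7, Tyr10, Tyr11, Thr13, Tyr16.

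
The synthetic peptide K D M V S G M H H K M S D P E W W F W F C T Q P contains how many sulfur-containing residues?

4

Cysteine (C, thiol) and methionine (M, thioether) are the two sulfur-containing amino acids.
Matching residues: M3, M7, M11, C21.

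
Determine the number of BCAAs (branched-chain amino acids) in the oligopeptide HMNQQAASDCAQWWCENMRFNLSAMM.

1

The BCAAs are Val, Leu, and Ile — aliphatic side chains with a branch point.
Matching residues: L22.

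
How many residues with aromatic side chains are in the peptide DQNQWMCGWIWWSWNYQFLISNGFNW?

9

Phenylalanine (F), tryptophan (W), and tyrosine (Y) have aromatic ring side chains.
Matching residues: W5, W9, W11, W12, W14, Y16, F18, F24, W26.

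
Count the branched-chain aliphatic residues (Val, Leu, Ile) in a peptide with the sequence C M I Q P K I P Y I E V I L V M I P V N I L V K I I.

14

Matching residues: I3, I7, I10, V12, I13, L14, V15, I17, V19, I21, L22, V23, I25, I26.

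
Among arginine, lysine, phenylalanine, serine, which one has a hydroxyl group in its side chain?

The –OH-bearing residues are Ser, Thr (aliphatic alcohols), and Tyr (phenol).
Of the listed options, only serine belongs to this group.

serine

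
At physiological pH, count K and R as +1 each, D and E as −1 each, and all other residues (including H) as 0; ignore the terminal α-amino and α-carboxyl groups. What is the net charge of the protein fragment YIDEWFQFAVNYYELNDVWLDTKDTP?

Positive (K, R): K23 → +1.
Negative (D, E): D3, E4, E14, D17, D21, D24 → −6.
Net charge = (+1) + (−6) = −5.

-5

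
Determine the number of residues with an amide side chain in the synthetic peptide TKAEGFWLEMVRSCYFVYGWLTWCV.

0

The amide-side-chain residues are Asn (N) and Gln (Q).
None of the 25 residues belong to this group.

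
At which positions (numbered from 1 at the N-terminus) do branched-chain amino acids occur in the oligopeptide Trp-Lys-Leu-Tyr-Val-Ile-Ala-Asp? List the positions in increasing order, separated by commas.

3, 5, 6

Valine (V), leucine (L), and isoleucine (I) are the branched-chain amino acids.
Matching residues: Leu3, Val5, Ile6.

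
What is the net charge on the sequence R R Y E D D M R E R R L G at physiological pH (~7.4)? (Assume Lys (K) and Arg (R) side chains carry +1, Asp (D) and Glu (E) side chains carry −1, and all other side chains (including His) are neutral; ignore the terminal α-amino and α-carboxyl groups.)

+1

Positive (K, R): R1, R2, R8, R10, R11 → +5.
Negative (D, E): E4, D5, D6, E9 → −4.
Net charge = (+5) + (−4) = +1.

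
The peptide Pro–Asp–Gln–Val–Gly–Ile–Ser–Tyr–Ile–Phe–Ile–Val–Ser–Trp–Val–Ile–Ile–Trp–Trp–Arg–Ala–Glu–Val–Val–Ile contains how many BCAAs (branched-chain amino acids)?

11

The BCAAs are Val, Leu, and Ile — aliphatic side chains with a branch point.
Matching residues: Val4, Ile6, Ile9, Ile11, Val12, Val15, Ile16, Ile17, Val23, Val24, Ile25.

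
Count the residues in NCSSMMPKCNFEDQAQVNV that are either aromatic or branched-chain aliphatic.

3

Aromatic: F, W, Y. Branched-chain aliphatic: I, L, V.
Aromatic residues here: F11 (1).
Branched-chain aliphatic residues here: V17, V19 (2).
The two groups share no amino acid, so total = 1 + 2 = 3.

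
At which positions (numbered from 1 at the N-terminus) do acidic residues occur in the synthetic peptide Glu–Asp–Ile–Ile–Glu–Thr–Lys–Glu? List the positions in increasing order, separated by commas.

1, 2, 5, 8

Aspartate (D) and glutamate (E) have carboxylic-acid side chains and are the acidic amino acids.
Matching residues: Glu1, Asp2, Glu5, Glu8.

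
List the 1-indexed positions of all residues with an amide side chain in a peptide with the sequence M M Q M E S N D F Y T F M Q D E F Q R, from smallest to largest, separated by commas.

3, 7, 14, 18

Asparagine (N) and glutamine (Q) have uncharged amide side chains.
Matching residues: Q3, N7, Q14, Q18.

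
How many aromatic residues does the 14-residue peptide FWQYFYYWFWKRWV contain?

10

Phenylalanine (F), tryptophan (W), and tyrosine (Y) have aromatic ring side chains.
Matching residues: F1, W2, Y4, F5, Y6, Y7, W8, F9, W10, W13.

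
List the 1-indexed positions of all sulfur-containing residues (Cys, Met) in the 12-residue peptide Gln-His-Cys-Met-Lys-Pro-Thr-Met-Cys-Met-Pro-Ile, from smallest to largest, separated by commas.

Matching residues: Cys3, Met4, Met8, Cys9, Met10.

3, 4, 8, 9, 10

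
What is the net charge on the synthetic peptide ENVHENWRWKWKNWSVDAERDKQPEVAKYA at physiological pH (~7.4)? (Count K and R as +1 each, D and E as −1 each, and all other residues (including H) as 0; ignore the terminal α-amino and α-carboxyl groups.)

Positive (K, R): R8, K10, K12, R20, K22, K28 → +6.
Negative (D, E): E1, E5, D17, E19, D21, E25 → −6.
Net charge = (+6) + (−6) = 0.

0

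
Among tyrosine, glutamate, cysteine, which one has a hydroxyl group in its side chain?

tyrosine

Serine (S), threonine (T), and tyrosine (Y) each carry a hydroxyl group on the side chain.
Of the listed options, only tyrosine belongs to this group.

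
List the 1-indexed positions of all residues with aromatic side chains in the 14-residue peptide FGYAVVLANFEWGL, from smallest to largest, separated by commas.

The aromatic amino acids are Phe (F, benzyl), Trp (W, indole), and Tyr (Y, phenol).
Matching residues: F1, Y3, F10, W12.

1, 3, 10, 12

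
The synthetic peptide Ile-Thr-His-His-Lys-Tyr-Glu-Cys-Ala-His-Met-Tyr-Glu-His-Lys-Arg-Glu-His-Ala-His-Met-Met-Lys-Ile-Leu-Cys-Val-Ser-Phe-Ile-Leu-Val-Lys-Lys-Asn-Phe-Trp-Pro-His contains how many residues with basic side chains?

13

Lysine (K), arginine (R), and histidine (H) have basic, nitrogen-containing side chains.
Matching residues: His3, His4, Lys5, His10, His14, Lys15, Arg16, His18, His20, Lys23, Lys33, Lys34, His39.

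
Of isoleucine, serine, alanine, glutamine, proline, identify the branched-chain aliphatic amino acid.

The BCAAs are Val, Leu, and Ile — aliphatic side chains with a branch point.
Of the listed options, only isoleucine belongs to this group.

isoleucine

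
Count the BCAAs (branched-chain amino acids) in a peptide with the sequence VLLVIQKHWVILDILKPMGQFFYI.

11

Valine (V), leucine (L), and isoleucine (I) are the branched-chain amino acids.
Matching residues: V1, L2, L3, V4, I5, V10, I11, L12, I14, L15, I24.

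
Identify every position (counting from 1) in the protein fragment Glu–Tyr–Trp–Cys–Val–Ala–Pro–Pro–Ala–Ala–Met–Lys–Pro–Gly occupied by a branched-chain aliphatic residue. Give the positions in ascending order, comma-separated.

5

The BCAAs are Val, Leu, and Ile — aliphatic side chains with a branch point.
Matching residues: Val5.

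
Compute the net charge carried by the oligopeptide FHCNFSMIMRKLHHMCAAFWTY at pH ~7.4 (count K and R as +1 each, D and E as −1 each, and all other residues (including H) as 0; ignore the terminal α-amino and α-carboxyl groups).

Positive (K, R): R10, K11 → +2.
Negative (D, E): none → −0.
Net charge = (+2) + (−0) = +2.

+2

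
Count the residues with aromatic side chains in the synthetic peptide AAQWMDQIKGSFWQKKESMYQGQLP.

F, W, and Y each carry an aromatic ring on the side chain.
Matching residues: W4, F12, W13, Y20.

4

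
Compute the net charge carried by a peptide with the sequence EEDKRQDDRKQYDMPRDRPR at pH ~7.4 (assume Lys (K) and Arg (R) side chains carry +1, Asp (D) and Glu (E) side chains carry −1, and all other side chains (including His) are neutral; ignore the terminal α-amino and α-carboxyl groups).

Positive (K, R): K4, R5, R9, K10, R16, R18, R20 → +7.
Negative (D, E): E1, E2, D3, D7, D8, D13, D17 → −7.
Net charge = (+7) + (−7) = 0.

0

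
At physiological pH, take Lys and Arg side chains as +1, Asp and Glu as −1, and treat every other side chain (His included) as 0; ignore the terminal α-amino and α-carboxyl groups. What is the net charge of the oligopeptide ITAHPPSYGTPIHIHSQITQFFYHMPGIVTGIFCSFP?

Positive (K, R): none → +0.
Negative (D, E): none → −0.
Net charge = (+0) + (−0) = 0.

0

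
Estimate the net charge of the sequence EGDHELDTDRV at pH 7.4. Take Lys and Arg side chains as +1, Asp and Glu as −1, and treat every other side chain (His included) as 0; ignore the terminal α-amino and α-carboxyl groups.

-4

Positive (K, R): R10 → +1.
Negative (D, E): E1, D3, E5, D7, D9 → −5.
Net charge = (+1) + (−5) = −4.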